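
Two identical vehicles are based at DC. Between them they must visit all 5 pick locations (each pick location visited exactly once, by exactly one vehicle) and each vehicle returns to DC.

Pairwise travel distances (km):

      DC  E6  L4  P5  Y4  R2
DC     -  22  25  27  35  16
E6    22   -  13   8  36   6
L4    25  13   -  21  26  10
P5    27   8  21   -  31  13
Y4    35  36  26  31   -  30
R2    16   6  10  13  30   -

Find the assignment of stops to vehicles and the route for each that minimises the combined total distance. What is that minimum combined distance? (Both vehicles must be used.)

Minimum combined distance: 141 km.

Try each way of splitting the stops between the two vehicles (each non-empty) and, for each split, find the best tour for each vehicle:
  {E6} + {L4, P5, Y4, R2}: 44 + 110 = 154
  {L4} + {E6, P5, Y4, R2}: 50 + 96 = 146
  {E6, L4} + {P5, Y4, R2}: 60 + 95 = 155
  {P5} + {E6, L4, Y4, R2}: 54 + 96 = 150
  {E6, P5} + {L4, Y4, R2}: 57 + 87 = 144
  {L4, P5} + {E6, Y4, R2}: 73 + 93 = 166
  … (15 splits in total)
  {E6, L4, P5, Y4} + {R2}: 109 + 32 = 141  ← best
Best: vehicle 1 DC → P5 → E6 → L4 → Y4 → DC = 109; vehicle 2 DC → R2 → DC = 32; combined 141.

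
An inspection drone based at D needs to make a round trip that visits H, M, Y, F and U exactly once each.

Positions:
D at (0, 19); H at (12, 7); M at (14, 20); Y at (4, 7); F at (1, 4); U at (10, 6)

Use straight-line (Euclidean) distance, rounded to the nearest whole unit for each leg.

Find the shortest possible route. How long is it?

There are 60 distinct closed tours to check (reversals are equivalent).
D → H → M → Y → F → U → D: 17+13+16+4+9+16 = 75
D → H → M → Y → U → F → D: 17+13+16+6+9+15 = 76
D → H → M → F → Y → U → D: 17+13+21+4+6+16 = 77
D → H → M → F → U → Y → D: 17+13+21+9+6+13 = 79
D → H → M → U → Y → F → D: 17+13+15+6+4+15 = 70
D → H → M → U → F → Y → D: 17+13+15+9+4+13 = 71
D → H → Y → M → F → U → D: 17+8+16+21+9+16 = 87
D → H → Y → M → U → F → D: 17+8+16+15+9+15 = 80
D → H → Y → F → M → U → D: 17+8+4+21+15+16 = 81
D → H → Y → F → U → M → D: 17+8+4+9+15+14 = 67
D → H → Y → U → M → F → D: 17+8+6+15+21+15 = 82
D → H → Y → U → F → M → D: 17+8+6+9+21+14 = 75
D → H → F → M → Y → U → D: 17+11+21+16+6+16 = 87
D → H → F → M → U → Y → D: 17+11+21+15+6+13 = 83
… (46 more)
D → M → H → U → Y → F → D: 14+13+2+6+4+15 = 54  ← best
The minimum is 54.
One optimal route: D → M → H → U → Y → F → D (or its reverse).

Minimum total distance: 54.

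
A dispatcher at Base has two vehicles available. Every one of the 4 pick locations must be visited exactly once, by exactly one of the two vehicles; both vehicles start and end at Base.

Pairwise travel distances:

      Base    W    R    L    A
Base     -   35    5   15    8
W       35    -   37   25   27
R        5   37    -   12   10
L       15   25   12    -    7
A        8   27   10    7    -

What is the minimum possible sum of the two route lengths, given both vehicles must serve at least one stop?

Try each way of splitting the stops between the two vehicles (each non-empty) and, for each split, find the best tour for each vehicle:
  {W} + {R, L, A}: 70 + 32 = 102
  {R} + {W, L, A}: 10 + 75 = 85
  {W, R} + {L, A}: 77 + 30 = 107
  {L} + {W, R, A}: 30 + 77 = 107
  {W, L} + {R, A}: 75 + 23 = 98
  {R, L} + {W, A}: 32 + 70 = 102
  … (7 splits in total)
Best: vehicle 1 Base → R → Base = 10; vehicle 2 Base → W → L → A → Base = 75; combined 85.

Minimum combined distance: 85.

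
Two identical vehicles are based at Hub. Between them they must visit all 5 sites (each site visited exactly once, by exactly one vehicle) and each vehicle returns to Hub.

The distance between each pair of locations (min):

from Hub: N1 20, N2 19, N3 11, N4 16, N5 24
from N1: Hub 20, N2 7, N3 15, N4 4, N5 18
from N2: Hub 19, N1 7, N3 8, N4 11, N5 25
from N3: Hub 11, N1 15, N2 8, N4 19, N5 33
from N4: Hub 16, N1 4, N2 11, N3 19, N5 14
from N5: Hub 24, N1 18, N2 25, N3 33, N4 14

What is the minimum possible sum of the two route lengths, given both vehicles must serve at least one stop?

There are 2^4 − 1 = 15 ways to divide the 5 stops into two non-empty groups. For each, the best each vehicle can do is its own shortest tour through its group:
  {N1} + {N2, N3, N4, N5}: 40 + 68 = 108
  {N2} + {N1, N3, N4, N5}: 38 + 68 = 106
  {N1, N2} + {N3, N4, N5}: 46 + 68 = 114
  {N3} + {N1, N2, N4, N5}: 22 + 68 = 90
  {N1, N3} + {N2, N4, N5}: 46 + 68 = 114
  {N2, N3} + {N1, N4, N5}: 38 + 62 = 100
  … (15 splits in total)
Best: vehicle 1 Hub → N3 → Hub = 22; vehicle 2 Hub → N2 → N1 → N4 → N5 → Hub = 68; combined 90.

90 min — the smallest possible combined total.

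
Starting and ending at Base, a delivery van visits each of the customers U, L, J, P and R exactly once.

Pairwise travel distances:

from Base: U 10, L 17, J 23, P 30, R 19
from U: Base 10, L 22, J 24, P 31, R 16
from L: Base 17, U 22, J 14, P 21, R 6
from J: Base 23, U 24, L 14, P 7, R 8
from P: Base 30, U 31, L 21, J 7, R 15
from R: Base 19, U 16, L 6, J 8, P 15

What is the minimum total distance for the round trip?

Minimum total distance: 79.

There are 60 distinct closed tours to check (reversals are equivalent).
Base - U - L - J - P - R - Base: 10+22+14+7+15+19 = 87
Base - U - L - J - R - P - Base: 10+22+14+8+15+30 = 99
Base - U - L - P - J - R - Base: 10+22+21+7+8+19 = 87
Base - U - L - P - R - J - Base: 10+22+21+15+8+23 = 99
Base - U - L - R - J - P - Base: 10+22+6+8+7+30 = 83
Base - U - L - R - P - J - Base: 10+22+6+15+7+23 = 83
Base - U - J - L - P - R - Base: 10+24+14+21+15+19 = 103
Base - U - J - L - R - P - Base: 10+24+14+6+15+30 = 99
Base - U - J - P - L - R - Base: 10+24+7+21+6+19 = 87
Base - U - J - P - R - L - Base: 10+24+7+15+6+17 = 79
Base - U - J - R - L - P - Base: 10+24+8+6+21+30 = 99
Base - U - J - R - P - L - Base: 10+24+8+15+21+17 = 95
Base - U - P - L - J - R - Base: 10+31+21+14+8+19 = 103
Base - U - P - L - R - J - Base: 10+31+21+6+8+23 = 99
… (46 more)
The minimum is 79.
One optimal route: Base → U → J → P → R → L → Base (or its reverse).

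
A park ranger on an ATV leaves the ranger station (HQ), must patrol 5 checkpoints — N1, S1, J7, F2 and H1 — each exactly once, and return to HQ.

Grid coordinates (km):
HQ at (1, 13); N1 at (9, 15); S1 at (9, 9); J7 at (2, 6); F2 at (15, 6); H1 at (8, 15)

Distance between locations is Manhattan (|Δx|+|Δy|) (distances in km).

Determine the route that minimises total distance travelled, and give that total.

With 5 stops there are 5!/2 = 60 distinct round trips (a route and its reverse cost the same).
HQ → N1 → S1 → J7 → F2 → H1 → HQ: 10+6+10+13+16+9 = 64
HQ → N1 → S1 → J7 → H1 → F2 → HQ: 10+6+10+15+16+21 = 78
HQ → N1 → S1 → F2 → J7 → H1 → HQ: 10+6+9+13+15+9 = 62
HQ → N1 → S1 → F2 → H1 → J7 → HQ: 10+6+9+16+15+8 = 64
HQ → N1 → S1 → H1 → J7 → F2 → HQ: 10+6+7+15+13+21 = 72
HQ → N1 → S1 → H1 → F2 → J7 → HQ: 10+6+7+16+13+8 = 60
HQ → N1 → J7 → S1 → F2 → H1 → HQ: 10+16+10+9+16+9 = 70
HQ → N1 → J7 → S1 → H1 → F2 → HQ: 10+16+10+7+16+21 = 80
HQ → N1 → J7 → F2 → S1 → H1 → HQ: 10+16+13+9+7+9 = 64
HQ → N1 → J7 → F2 → H1 → S1 → HQ: 10+16+13+16+7+12 = 74
HQ → N1 → J7 → H1 → S1 → F2 → HQ: 10+16+15+7+9+21 = 78
HQ → N1 → J7 → H1 → F2 → S1 → HQ: 10+16+15+16+9+12 = 78
HQ → N1 → F2 → S1 → J7 → H1 → HQ: 10+15+9+10+15+9 = 68
HQ → N1 → F2 → S1 → H1 → J7 → HQ: 10+15+9+7+15+8 = 64
… (46 more)
HQ → J7 → F2 → S1 → N1 → H1 → HQ: 8+13+9+6+1+9 = 46  ← best
The minimum is 46.
One optimal route: HQ → J7 → F2 → S1 → N1 → H1 → HQ (or its reverse).

46 km — the shortest possible round trip.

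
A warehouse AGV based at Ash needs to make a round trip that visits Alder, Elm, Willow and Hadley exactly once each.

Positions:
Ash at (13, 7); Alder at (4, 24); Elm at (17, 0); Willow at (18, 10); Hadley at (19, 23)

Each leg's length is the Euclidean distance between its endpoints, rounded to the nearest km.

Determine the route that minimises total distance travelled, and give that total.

65 km — the shortest possible round trip.

With 4 stops there are 4!/2 = 12 distinct round trips (a route and its reverse cost the same).
Ash - Alder - Elm - Willow - Hadley - Ash: 19+27+10+13+17 = 86
Ash - Alder - Elm - Hadley - Willow - Ash: 19+27+23+13+6 = 88
Ash - Alder - Willow - Elm - Hadley - Ash: 19+20+10+23+17 = 89
Ash - Alder - Willow - Hadley - Elm - Ash: 19+20+13+23+8 = 83
Ash - Alder - Hadley - Elm - Willow - Ash: 19+15+23+10+6 = 73
Ash - Alder - Hadley - Willow - Elm - Ash: 19+15+13+10+8 = 65
Ash - Elm - Alder - Willow - Hadley - Ash: 8+27+20+13+17 = 85
Ash - Elm - Alder - Hadley - Willow - Ash: 8+27+15+13+6 = 69
Ash - Elm - Willow - Alder - Hadley - Ash: 8+10+20+15+17 = 70
Ash - Elm - Hadley - Alder - Willow - Ash: 8+23+15+20+6 = 72
Ash - Willow - Alder - Elm - Hadley - Ash: 6+20+27+23+17 = 93
Ash - Willow - Elm - Alder - Hadley - Ash: 6+10+27+15+17 = 75
The minimum is 65.
One optimal route: Ash → Alder → Hadley → Willow → Elm → Ash (or its reverse).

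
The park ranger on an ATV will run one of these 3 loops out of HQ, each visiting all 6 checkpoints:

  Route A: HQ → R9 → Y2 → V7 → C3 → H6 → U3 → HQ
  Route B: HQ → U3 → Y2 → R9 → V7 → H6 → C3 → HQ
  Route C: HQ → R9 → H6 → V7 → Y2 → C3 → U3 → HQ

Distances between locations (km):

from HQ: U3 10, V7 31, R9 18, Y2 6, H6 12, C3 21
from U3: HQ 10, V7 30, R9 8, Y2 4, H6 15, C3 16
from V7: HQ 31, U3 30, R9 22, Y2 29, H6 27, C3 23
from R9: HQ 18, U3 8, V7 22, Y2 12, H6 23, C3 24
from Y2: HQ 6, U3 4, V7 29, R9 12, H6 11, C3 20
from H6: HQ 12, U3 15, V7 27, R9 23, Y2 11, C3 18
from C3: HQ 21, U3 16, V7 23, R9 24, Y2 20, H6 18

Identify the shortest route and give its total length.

Shortest is Route B, total 114 km.

Route A: 18 + 12 + 29 + 23 + 18 + 15 + 10 = 125
Route B: 10 + 4 + 12 + 22 + 27 + 18 + 21 = 114
Route C: 18 + 23 + 27 + 29 + 20 + 16 + 10 = 143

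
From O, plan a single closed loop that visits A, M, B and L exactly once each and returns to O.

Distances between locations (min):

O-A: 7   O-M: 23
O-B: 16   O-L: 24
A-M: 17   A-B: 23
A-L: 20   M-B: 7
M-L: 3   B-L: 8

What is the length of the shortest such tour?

Shortest round trip = 51 min.

O - A - M - B - L - O: 7+17+7+8+24 = 63
O - A - M - L - B - O: 7+17+3+8+16 = 51
O - A - B - M - L - O: 7+23+7+3+24 = 64
O - A - B - L - M - O: 7+23+8+3+23 = 64
O - A - L - M - B - O: 7+20+3+7+16 = 53
O - A - L - B - M - O: 7+20+8+7+23 = 65
O - M - A - B - L - O: 23+17+23+8+24 = 95
O - M - A - L - B - O: 23+17+20+8+16 = 84
O - M - B - A - L - O: 23+7+23+20+24 = 97
O - M - L - A - B - O: 23+3+20+23+16 = 85
O - B - A - M - L - O: 16+23+17+3+24 = 83
O - B - M - A - L - O: 16+7+17+20+24 = 84
The minimum is 51.
One optimal route: O → A → M → L → B → O (or its reverse).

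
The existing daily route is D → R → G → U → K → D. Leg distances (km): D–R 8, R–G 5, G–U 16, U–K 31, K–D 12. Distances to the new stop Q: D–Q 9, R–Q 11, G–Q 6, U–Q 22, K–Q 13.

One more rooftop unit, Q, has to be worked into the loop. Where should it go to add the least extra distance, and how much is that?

Insertion cost between consecutive stops i–j is d(i,Q) + d(Q,j) − d(i,j):
  between D and R: 9 + 11 − 8 = 12
  between R and G: 11 + 6 − 5 = 12
  between G and U: 6 + 22 − 16 = 12
  between U and K: 22 + 13 − 31 = 4
  between K and D: 13 + 9 − 12 = 10
Cheapest insertion is between U and K, adding 4.
New total = 72 + 4 = 76.

Adding 4 km by placing Q on the U–K leg.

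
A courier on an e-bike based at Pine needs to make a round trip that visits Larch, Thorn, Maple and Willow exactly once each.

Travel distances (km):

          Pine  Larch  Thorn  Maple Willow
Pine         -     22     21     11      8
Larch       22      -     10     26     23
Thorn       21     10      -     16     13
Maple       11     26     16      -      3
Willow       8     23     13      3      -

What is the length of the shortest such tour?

With 4 stops there are 4!/2 = 12 distinct round trips (a route and its reverse cost the same).
Pine - Larch - Thorn - Maple - Willow - Pine: 22+10+16+3+8 = 59
Pine - Larch - Thorn - Willow - Maple - Pine: 22+10+13+3+11 = 59
Pine - Larch - Maple - Thorn - Willow - Pine: 22+26+16+13+8 = 85
Pine - Larch - Maple - Willow - Thorn - Pine: 22+26+3+13+21 = 85
Pine - Larch - Willow - Thorn - Maple - Pine: 22+23+13+16+11 = 85
Pine - Larch - Willow - Maple - Thorn - Pine: 22+23+3+16+21 = 85
Pine - Thorn - Larch - Maple - Willow - Pine: 21+10+26+3+8 = 68
Pine - Thorn - Larch - Willow - Maple - Pine: 21+10+23+3+11 = 68
Pine - Thorn - Maple - Larch - Willow - Pine: 21+16+26+23+8 = 94
Pine - Thorn - Willow - Larch - Maple - Pine: 21+13+23+26+11 = 94
Pine - Maple - Larch - Thorn - Willow - Pine: 11+26+10+13+8 = 68
Pine - Maple - Thorn - Larch - Willow - Pine: 11+16+10+23+8 = 68
The minimum is 59.
One optimal route: Pine → Larch → Thorn → Maple → Willow → Pine (or its reverse).

Minimum total distance: 59 km.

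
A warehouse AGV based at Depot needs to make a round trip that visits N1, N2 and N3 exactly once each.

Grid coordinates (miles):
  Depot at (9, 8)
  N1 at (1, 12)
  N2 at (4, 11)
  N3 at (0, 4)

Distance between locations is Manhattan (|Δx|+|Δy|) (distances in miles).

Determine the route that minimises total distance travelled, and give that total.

Shortest round trip = 34 miles.

With 3 stops there are 3!/2 = 3 distinct round trips (a route and its reverse cost the same).
Depot-N1-N2-N3-Depot: 12+4+11+13 = 40
Depot-N1-N3-N2-Depot: 12+9+11+8 = 40
Depot-N2-N1-N3-Depot: 8+4+9+13 = 34
The minimum is 34.
One optimal route: Depot → N2 → N1 → N3 → Depot (or its reverse).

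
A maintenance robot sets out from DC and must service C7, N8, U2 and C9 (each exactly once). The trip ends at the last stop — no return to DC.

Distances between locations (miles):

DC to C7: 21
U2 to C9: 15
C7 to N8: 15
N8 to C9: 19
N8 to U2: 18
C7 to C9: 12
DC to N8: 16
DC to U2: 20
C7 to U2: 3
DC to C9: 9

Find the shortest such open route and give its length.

42 miles — the minimum one-way total.

There are 4! = 24 possible orderings.
DC → C7 → N8 → U2 → C9: 21+15+18+15 = 69
DC → C7 → N8 → C9 → U2: 21+15+19+15 = 70
DC → C7 → U2 → N8 → C9: 21+3+18+19 = 61
DC → C7 → U2 → C9 → N8: 21+3+15+19 = 58
DC → C7 → C9 → N8 → U2: 21+12+19+18 = 70
DC → C7 → C9 → U2 → N8: 21+12+15+18 = 66
DC → N8 → C7 → U2 → C9: 16+15+3+15 = 49
DC → N8 → C7 → C9 → U2: 16+15+12+15 = 58
DC → N8 → U2 → C7 → C9: 16+18+3+12 = 49
DC → N8 → U2 → C9 → C7: 16+18+15+12 = 61
DC → N8 → C9 → C7 → U2: 16+19+12+3 = 50
DC → N8 → C9 → U2 → C7: 16+19+15+3 = 53
DC → U2 → C7 → N8 → C9: 20+3+15+19 = 57
DC → U2 → C7 → C9 → N8: 20+3+12+19 = 54
… (10 more)
DC → C9 → C7 → U2 → N8: 9+12+3+18 = 42  ← best
The minimum is 42.
One shortest path: DC → C9 → C7 → U2 → N8.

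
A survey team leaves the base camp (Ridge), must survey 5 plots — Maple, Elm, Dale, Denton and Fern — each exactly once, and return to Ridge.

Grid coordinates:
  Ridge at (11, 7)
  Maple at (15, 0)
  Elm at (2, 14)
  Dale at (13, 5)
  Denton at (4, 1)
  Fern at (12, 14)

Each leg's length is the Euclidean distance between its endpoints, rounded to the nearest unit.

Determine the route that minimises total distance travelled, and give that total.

There are 60 distinct closed tours to check (reversals are equivalent).
Ridge→Maple→Elm→Dale→Denton→Fern→Ridge: 8+19+14+10+15+7 = 73
Ridge→Maple→Elm→Dale→Fern→Denton→Ridge: 8+19+14+9+15+9 = 74
Ridge→Maple→Elm→Denton→Dale→Fern→Ridge: 8+19+13+10+9+7 = 66
Ridge→Maple→Elm→Denton→Fern→Dale→Ridge: 8+19+13+15+9+3 = 67
Ridge→Maple→Elm→Fern→Dale→Denton→Ridge: 8+19+10+9+10+9 = 65
Ridge→Maple→Elm→Fern→Denton→Dale→Ridge: 8+19+10+15+10+3 = 65
Ridge→Maple→Dale→Elm→Denton→Fern→Ridge: 8+5+14+13+15+7 = 62
Ridge→Maple→Dale→Elm→Fern→Denton→Ridge: 8+5+14+10+15+9 = 61
Ridge→Maple→Dale→Denton→Elm→Fern→Ridge: 8+5+10+13+10+7 = 53
Ridge→Maple→Dale→Denton→Fern→Elm→Ridge: 8+5+10+15+10+11 = 59
Ridge→Maple→Dale→Fern→Elm→Denton→Ridge: 8+5+9+10+13+9 = 54
Ridge→Maple→Dale→Fern→Denton→Elm→Ridge: 8+5+9+15+13+11 = 61
Ridge→Maple→Denton→Elm→Dale→Fern→Ridge: 8+11+13+14+9+7 = 62
Ridge→Maple→Denton→Elm→Fern→Dale→Ridge: 8+11+13+10+9+3 = 54
… (46 more)
Ridge→Dale→Maple→Denton→Elm→Fern→Ridge: 3+5+11+13+10+7 = 49  ← best
The minimum is 49.
One optimal route: Ridge → Dale → Maple → Denton → Elm → Fern → Ridge (or its reverse).

Minimum total distance: 49.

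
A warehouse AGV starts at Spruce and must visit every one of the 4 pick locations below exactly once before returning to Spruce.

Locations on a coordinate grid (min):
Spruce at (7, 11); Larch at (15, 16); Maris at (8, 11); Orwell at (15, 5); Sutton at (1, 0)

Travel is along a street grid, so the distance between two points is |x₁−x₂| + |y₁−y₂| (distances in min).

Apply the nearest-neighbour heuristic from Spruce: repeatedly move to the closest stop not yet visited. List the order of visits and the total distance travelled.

From Spruce: distances to unvisited — Maris=1, Larch=13, Orwell=14, Sutton=17. Nearest is Maris (1).
From Maris: distances to unvisited — Larch=12, Orwell=13, Sutton=18. Nearest is Larch (12).
From Larch: distances to unvisited — Orwell=11, Sutton=30. Nearest is Orwell (11).
From Orwell: distances to unvisited — Sutton=19. Nearest is Sutton (19).
Return Sutton→Spruce: 17.
Total = 1 + 12 + 11 + 19 + 17 = 60.

60 min along Spruce → Maris → Larch → Orwell → Sutton → Spruce.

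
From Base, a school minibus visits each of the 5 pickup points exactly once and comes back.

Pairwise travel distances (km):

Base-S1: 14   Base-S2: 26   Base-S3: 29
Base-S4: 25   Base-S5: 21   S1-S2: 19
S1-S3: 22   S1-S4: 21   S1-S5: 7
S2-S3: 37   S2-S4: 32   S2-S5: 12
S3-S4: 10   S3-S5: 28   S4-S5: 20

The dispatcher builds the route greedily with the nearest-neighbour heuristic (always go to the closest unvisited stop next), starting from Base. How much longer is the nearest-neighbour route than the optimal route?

The nearest-neighbour route is 2 km longer than optimal.

Base: S1=14, S5=21, S4=25, S2=26, S3=29 ⇒ S1
S1: S5=7, S2=19, S4=21, S3=22 ⇒ S5
S5: S2=12, S4=20, S3=28 ⇒ S2
S2: S4=32, S3=37 ⇒ S4
S4: S3=10 ⇒ S3
NN route Base → S1 → S5 → S2 → S4 → S3 → Base costs 104.
Optimal: Base → S2 → S5 → S1 → S3 → S4 → Base costs 102 (by enumerating all 60 distinct tours).
Excess = 104 − 102 = 2.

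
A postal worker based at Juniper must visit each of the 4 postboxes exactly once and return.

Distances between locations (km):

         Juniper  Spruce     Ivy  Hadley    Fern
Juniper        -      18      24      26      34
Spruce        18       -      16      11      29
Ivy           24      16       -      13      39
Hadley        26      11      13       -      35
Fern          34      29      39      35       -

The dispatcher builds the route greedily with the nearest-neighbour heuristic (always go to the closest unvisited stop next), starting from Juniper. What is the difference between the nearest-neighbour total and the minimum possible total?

From Juniper: Spruce=18, Ivy=24, Hadley=26, Fern=34 → choose Spruce (18).
From Spruce: Hadley=11, Ivy=16, Fern=29 → choose Hadley (11).
From Hadley: Ivy=13, Fern=35 → choose Ivy (13).
From Ivy: Fern=39 → choose Fern (39).
NN route Juniper → Spruce → Hadley → Ivy → Fern → Juniper costs 115.
Optimal: Juniper → Ivy → Hadley → Spruce → Fern → Juniper costs 111 (by enumerating all 12 distinct tours).
Excess = 115 − 111 = 4.

The nearest-neighbour route is 4 km longer than optimal.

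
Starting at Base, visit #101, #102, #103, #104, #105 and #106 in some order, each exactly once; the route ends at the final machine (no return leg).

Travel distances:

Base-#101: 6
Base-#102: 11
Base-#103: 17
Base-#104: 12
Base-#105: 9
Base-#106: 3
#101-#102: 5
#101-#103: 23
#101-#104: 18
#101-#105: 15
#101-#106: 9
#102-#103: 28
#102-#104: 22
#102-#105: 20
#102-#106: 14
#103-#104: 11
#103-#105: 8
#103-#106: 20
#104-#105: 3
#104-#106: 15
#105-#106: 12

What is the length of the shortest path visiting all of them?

Shortest open route: 50.

There are 6! = 720 possible orderings.
Base → #101 → #102 → #103 → #104 → #105 → #106: 6+5+28+11+3+12 = 65
Base → #101 → #102 → #103 → #104 → #106 → #105: 6+5+28+11+15+12 = 77
Base → #101 → #102 → #103 → #105 → #104 → #106: 6+5+28+8+3+15 = 65
Base → #101 → #102 → #103 → #105 → #106 → #104: 6+5+28+8+12+15 = 74
Base → #101 → #102 → #103 → #106 → #104 → #105: 6+5+28+20+15+3 = 77
Base → #101 → #102 → #103 → #106 → #105 → #104: 6+5+28+20+12+3 = 74
Base → #101 → #102 → #104 → #103 → #105 → #106: 6+5+22+11+8+12 = 64
Base → #101 → #102 → #104 → #103 → #106 → #105: 6+5+22+11+20+12 = 76
… (712 more)
Base → #106 → #101 → #102 → #104 → #105 → #103: 3+9+5+22+3+8 = 50  ← best
The minimum is 50.
One shortest path: Base → #106 → #101 → #102 → #104 → #105 → #103.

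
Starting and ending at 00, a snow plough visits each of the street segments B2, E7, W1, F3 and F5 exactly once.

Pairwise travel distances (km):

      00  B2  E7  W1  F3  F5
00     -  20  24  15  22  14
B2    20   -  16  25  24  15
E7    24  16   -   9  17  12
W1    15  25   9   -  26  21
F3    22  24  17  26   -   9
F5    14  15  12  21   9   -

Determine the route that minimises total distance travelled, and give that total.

There are 60 distinct closed tours to check (reversals are equivalent).
00→B2→E7→W1→F3→F5→00: 20+16+9+26+9+14 = 94
00→B2→E7→W1→F5→F3→00: 20+16+9+21+9+22 = 97
00→B2→E7→F3→W1→F5→00: 20+16+17+26+21+14 = 114
00→B2→E7→F3→F5→W1→00: 20+16+17+9+21+15 = 98
00→B2→E7→F5→W1→F3→00: 20+16+12+21+26+22 = 117
00→B2→E7→F5→F3→W1→00: 20+16+12+9+26+15 = 98
00→B2→W1→E7→F3→F5→00: 20+25+9+17+9+14 = 94
00→B2→W1→E7→F5→F3→00: 20+25+9+12+9+22 = 97
00→B2→W1→F3→E7→F5→00: 20+25+26+17+12+14 = 114
00→B2→W1→F3→F5→E7→00: 20+25+26+9+12+24 = 116
00→B2→W1→F5→E7→F3→00: 20+25+21+12+17+22 = 117
00→B2→W1→F5→F3→E7→00: 20+25+21+9+17+24 = 116
00→B2→F3→E7→W1→F5→00: 20+24+17+9+21+14 = 105
00→B2→F3→E7→F5→W1→00: 20+24+17+12+21+15 = 109
… (46 more)
00→B2→F5→F3→E7→W1→00: 20+15+9+17+9+15 = 85  ← best
The minimum is 85.
One optimal route: 00 → B2 → F5 → F3 → E7 → W1 → 00 (or its reverse).

Shortest round trip = 85 km.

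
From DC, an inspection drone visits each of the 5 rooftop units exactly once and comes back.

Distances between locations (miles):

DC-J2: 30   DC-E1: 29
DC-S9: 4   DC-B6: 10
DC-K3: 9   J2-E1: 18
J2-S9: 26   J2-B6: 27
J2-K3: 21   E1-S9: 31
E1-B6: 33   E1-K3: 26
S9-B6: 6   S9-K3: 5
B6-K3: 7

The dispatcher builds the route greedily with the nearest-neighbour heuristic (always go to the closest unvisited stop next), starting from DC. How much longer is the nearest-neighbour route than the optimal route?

From DC: S9=4, K3=9, B6=10, E1=29, J2=30 → choose S9 (4).
From S9: K3=5, B6=6, J2=26, E1=31 → choose K3 (5).
From K3: B6=7, J2=21, E1=26 → choose B6 (7).
From B6: J2=27, E1=33 → choose J2 (27).
From J2: E1=18 → choose E1 (18).
NN route DC → S9 → K3 → B6 → J2 → E1 → DC costs 90.
Optimal: DC → E1 → J2 → K3 → B6 → S9 → DC costs 85 (by enumerating all 60 distinct tours).
Excess = 90 − 85 = 5.

The nearest-neighbour route is 5 miles longer than optimal.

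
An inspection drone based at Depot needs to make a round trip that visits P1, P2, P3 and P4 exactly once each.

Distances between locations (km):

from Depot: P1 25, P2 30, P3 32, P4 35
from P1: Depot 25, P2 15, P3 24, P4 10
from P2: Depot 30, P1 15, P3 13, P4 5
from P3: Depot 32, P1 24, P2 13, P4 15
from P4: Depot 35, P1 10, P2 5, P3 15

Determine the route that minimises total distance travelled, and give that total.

Depot → P1 → P2 → P3 → P4 → Depot: 25+15+13+15+35 = 103
Depot → P1 → P2 → P4 → P3 → Depot: 25+15+5+15+32 = 92
Depot → P1 → P3 → P2 → P4 → Depot: 25+24+13+5+35 = 102
Depot → P1 → P3 → P4 → P2 → Depot: 25+24+15+5+30 = 99
Depot → P1 → P4 → P2 → P3 → Depot: 25+10+5+13+32 = 85
Depot → P1 → P4 → P3 → P2 → Depot: 25+10+15+13+30 = 93
Depot → P2 → P1 → P3 → P4 → Depot: 30+15+24+15+35 = 119
Depot → P2 → P1 → P4 → P3 → Depot: 30+15+10+15+32 = 102
Depot → P2 → P3 → P1 → P4 → Depot: 30+13+24+10+35 = 112
Depot → P2 → P4 → P1 → P3 → Depot: 30+5+10+24+32 = 101
Depot → P3 → P1 → P2 → P4 → Depot: 32+24+15+5+35 = 111
Depot → P3 → P2 → P1 → P4 → Depot: 32+13+15+10+35 = 105
The minimum is 85.
One optimal route: Depot → P1 → P4 → P2 → P3 → Depot (or its reverse).

Shortest round trip = 85 km.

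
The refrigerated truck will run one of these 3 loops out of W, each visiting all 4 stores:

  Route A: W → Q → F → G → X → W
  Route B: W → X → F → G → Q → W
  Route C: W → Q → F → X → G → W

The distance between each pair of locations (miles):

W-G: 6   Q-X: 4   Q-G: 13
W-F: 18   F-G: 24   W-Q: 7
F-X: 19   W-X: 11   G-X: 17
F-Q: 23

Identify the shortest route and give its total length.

Route A: 7 + 23 + 24 + 17 + 11 = 82
Route B: 11 + 19 + 24 + 13 + 7 = 74
Route C: 7 + 23 + 19 + 17 + 6 = 72

72 miles — Route C is the shortest.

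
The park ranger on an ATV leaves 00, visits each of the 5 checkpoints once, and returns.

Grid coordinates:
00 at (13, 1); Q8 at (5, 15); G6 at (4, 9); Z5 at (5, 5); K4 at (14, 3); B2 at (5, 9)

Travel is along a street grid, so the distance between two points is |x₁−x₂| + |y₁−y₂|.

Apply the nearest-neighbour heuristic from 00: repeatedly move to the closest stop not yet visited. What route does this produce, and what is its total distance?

00 → [K4:3 / Z5:12 / B2:16 / G6:17 / Q8:22] → K4 (3)
K4 → [Z5:11 / B2:15 / G6:16 / Q8:21] → Z5 (11)
Z5 → [B2:4 / G6:5 / Q8:10] → B2 (4)
B2 → [G6:1 / Q8:6] → G6 (1)
G6 → [Q8:7] → Q8 (7)
Return Q8→00: 22.
Total = 3 + 11 + 4 + 1 + 7 + 22 = 48.

Nearest-neighbour total = 48; route 00 → K4 → Z5 → B2 → G6 → Q8 → 00.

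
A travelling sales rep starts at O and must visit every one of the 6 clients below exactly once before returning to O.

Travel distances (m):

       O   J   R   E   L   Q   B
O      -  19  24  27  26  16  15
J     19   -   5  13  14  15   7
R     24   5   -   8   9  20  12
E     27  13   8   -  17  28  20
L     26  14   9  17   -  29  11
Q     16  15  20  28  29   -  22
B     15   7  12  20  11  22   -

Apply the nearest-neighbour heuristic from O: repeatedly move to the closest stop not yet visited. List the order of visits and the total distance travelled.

Total distance 97 m via the nearest-neighbour route O → B → J → R → E → L → Q → O.

At O the remaining stops are B 15, Q 16, J 19, R 24, L 26, E 27; go to B.
At B the remaining stops are J 7, L 11, R 12, E 20, Q 22; go to J.
At J the remaining stops are R 5, E 13, L 14, Q 15; go to R.
At R the remaining stops are E 8, L 9, Q 20; go to E.
At E the remaining stops are L 17, Q 28; go to L.
At L the remaining stops are Q 29; go to Q.
Return Q→O: 16.
Total = 15 + 7 + 5 + 8 + 17 + 29 + 16 = 97.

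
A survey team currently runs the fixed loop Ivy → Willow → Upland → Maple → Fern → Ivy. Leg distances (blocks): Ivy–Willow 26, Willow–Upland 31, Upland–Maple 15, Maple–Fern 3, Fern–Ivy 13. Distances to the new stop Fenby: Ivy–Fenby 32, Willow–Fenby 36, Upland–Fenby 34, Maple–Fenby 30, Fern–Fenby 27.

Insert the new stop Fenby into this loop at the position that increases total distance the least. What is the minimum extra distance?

Minimum extra distance: 39 blocks, inserting Fenby between Willow and Upland.

Insertion cost between consecutive stops i–j is d(i,Fenby) + d(Fenby,j) − d(i,j):
  between Ivy and Willow: 32 + 36 − 26 = 42
  between Willow and Upland: 36 + 34 − 31 = 39
  between Upland and Maple: 34 + 30 − 15 = 49
  between Maple and Fern: 30 + 27 − 3 = 54
  between Fern and Ivy: 27 + 32 − 13 = 46
Cheapest insertion is between Willow and Upland, adding 39.
New total = 88 + 39 = 127.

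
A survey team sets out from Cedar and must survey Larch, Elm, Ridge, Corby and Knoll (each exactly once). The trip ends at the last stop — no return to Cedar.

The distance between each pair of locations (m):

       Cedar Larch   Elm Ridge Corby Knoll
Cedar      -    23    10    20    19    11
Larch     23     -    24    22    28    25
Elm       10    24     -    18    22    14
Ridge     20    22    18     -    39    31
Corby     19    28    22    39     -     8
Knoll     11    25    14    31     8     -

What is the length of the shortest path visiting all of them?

There are 5! = 120 possible orderings.
Cedar - Larch - Elm - Ridge - Corby - Knoll: 23+24+18+39+8 = 112
Cedar - Larch - Elm - Ridge - Knoll - Corby: 23+24+18+31+8 = 104
Cedar - Larch - Elm - Corby - Ridge - Knoll: 23+24+22+39+31 = 139
Cedar - Larch - Elm - Corby - Knoll - Ridge: 23+24+22+8+31 = 108
Cedar - Larch - Elm - Knoll - Ridge - Corby: 23+24+14+31+39 = 131
Cedar - Larch - Elm - Knoll - Corby - Ridge: 23+24+14+8+39 = 108
Cedar - Larch - Ridge - Elm - Corby - Knoll: 23+22+18+22+8 = 93
Cedar - Larch - Ridge - Elm - Knoll - Corby: 23+22+18+14+8 = 85
Cedar - Larch - Ridge - Corby - Elm - Knoll: 23+22+39+22+14 = 120
Cedar - Larch - Ridge - Corby - Knoll - Elm: 23+22+39+8+14 = 106
Cedar - Larch - Ridge - Knoll - Elm - Corby: 23+22+31+14+22 = 112
Cedar - Larch - Ridge - Knoll - Corby - Elm: 23+22+31+8+22 = 106
Cedar - Larch - Corby - Elm - Ridge - Knoll: 23+28+22+18+31 = 122
Cedar - Larch - Corby - Elm - Knoll - Ridge: 23+28+22+14+31 = 118
… (106 more)
Cedar - Corby - Knoll - Elm - Ridge - Larch: 19+8+14+18+22 = 81  ← best
The minimum is 81.
One shortest path: Cedar → Corby → Knoll → Elm → Ridge → Larch.

Shortest open route: 81 m.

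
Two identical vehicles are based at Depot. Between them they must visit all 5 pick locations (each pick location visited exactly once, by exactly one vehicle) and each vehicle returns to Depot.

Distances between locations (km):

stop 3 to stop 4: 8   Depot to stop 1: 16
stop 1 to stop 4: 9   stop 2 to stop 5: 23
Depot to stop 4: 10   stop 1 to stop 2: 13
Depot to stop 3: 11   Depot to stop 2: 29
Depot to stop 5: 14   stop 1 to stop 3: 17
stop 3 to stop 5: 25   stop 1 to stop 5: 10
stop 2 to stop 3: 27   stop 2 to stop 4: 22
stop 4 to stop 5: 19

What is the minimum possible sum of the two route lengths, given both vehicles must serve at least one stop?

Minimum combined distance: 91 km.

There are 2^4 − 1 = 15 ways to divide the 5 stops into two non-empty groups. For each, the best each vehicle can do is its own shortest tour through its group:
  {stop 1} + {stop 2, stop 3, stop 4, stop 5}: 32 + 78 = 110
  {stop 2} + {stop 1, stop 3, stop 4, stop 5}: 58 + 52 = 110
  {stop 1, stop 2} + {stop 3, stop 4, stop 5}: 58 + 52 = 110
  {stop 3} + {stop 1, stop 2, stop 4, stop 5}: 22 + 69 = 91
  {stop 1, stop 3} + {stop 2, stop 4, stop 5}: 44 + 69 = 113
  {stop 2, stop 3} + {stop 1, stop 4, stop 5}: 67 + 43 = 110
  … (15 splits in total)
Best: vehicle 1 Depot → stop 3 → Depot = 22; vehicle 2 Depot → stop 4 → stop 1 → stop 2 → stop 5 → Depot = 69; combined 91.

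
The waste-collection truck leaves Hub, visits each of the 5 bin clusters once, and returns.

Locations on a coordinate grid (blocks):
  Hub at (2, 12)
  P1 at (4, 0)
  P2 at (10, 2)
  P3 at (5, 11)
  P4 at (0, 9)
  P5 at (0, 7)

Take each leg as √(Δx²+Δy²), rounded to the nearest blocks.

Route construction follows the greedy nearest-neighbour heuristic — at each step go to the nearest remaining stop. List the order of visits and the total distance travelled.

Hub → [P3:3 / P4:4 / P5:5 / P1:12 / P2:13] → P3 (3)
P3 → [P4:5 / P5:6 / P2:10 / P1:11] → P4 (5)
P4 → [P5:2 / P1:10 / P2:12] → P5 (2)
P5 → [P1:8 / P2:11] → P1 (8)
P1 → [P2:6] → P2 (6)
Return P2→Hub: 13.
Total = 3 + 5 + 2 + 8 + 6 + 13 = 37.

37 blocks along Hub → P3 → P4 → P5 → P1 → P2 → Hub.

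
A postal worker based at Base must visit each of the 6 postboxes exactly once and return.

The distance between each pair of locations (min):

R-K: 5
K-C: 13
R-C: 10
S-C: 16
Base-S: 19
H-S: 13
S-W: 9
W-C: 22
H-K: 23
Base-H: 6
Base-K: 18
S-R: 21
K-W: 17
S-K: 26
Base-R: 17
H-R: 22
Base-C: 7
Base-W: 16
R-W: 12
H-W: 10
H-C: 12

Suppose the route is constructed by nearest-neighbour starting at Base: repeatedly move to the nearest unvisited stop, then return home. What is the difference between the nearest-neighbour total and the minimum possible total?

Excess over optimum: 9 min.

From Base: H=6, C=7, W=16, R=17, K=18, S=19 → choose H (6).
From H: W=10, C=12, S=13, R=22, K=23 → choose W (10).
From W: S=9, R=12, K=17, C=22 → choose S (9).
From S: C=16, R=21, K=26 → choose C (16).
From C: R=10, K=13 → choose R (10).
From R: K=5 → choose K (5).
NN route Base → H → W → S → C → R → K → Base costs 74.
Optimal: Base → H → S → W → R → K → C → Base costs 65 (by enumerating all 360 distinct tours).
Excess = 74 − 65 = 9.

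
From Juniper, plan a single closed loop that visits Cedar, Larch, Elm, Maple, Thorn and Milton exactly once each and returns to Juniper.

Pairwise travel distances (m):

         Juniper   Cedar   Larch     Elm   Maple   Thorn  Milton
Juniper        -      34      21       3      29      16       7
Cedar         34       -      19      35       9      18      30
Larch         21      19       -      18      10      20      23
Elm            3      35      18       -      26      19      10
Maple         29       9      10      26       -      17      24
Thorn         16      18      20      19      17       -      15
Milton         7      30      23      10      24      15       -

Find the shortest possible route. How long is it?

Juniper-Cedar-Larch-Elm-Maple-Thorn-Milton-Juniper: 34+19+18+26+17+15+7 = 136
Juniper-Cedar-Larch-Elm-Maple-Milton-Thorn-Juniper: 34+19+18+26+24+15+16 = 152
Juniper-Cedar-Larch-Elm-Thorn-Maple-Milton-Juniper: 34+19+18+19+17+24+7 = 138
Juniper-Cedar-Larch-Elm-Thorn-Milton-Maple-Juniper: 34+19+18+19+15+24+29 = 158
Juniper-Cedar-Larch-Elm-Milton-Maple-Thorn-Juniper: 34+19+18+10+24+17+16 = 138
Juniper-Cedar-Larch-Elm-Milton-Thorn-Maple-Juniper: 34+19+18+10+15+17+29 = 142
Juniper-Cedar-Larch-Maple-Elm-Thorn-Milton-Juniper: 34+19+10+26+19+15+7 = 130
Juniper-Cedar-Larch-Maple-Elm-Milton-Thorn-Juniper: 34+19+10+26+10+15+16 = 130
… (352 more)
Juniper-Elm-Larch-Maple-Cedar-Thorn-Milton-Juniper: 3+18+10+9+18+15+7 = 80  ← best
The minimum is 80.
One optimal route: Juniper → Elm → Larch → Maple → Cedar → Thorn → Milton → Juniper (or its reverse).

80 m — the shortest possible round trip.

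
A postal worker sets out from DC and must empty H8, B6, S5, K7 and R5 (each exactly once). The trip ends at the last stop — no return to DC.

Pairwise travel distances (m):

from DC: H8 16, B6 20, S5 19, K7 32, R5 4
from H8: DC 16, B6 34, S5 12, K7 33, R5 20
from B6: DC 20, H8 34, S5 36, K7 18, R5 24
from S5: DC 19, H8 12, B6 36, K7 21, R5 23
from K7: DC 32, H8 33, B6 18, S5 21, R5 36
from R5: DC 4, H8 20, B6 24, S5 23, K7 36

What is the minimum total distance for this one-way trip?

There are 5! = 120 possible orderings.
DC - H8 - B6 - S5 - K7 - R5: 16+34+36+21+36 = 143
DC - H8 - B6 - S5 - R5 - K7: 16+34+36+23+36 = 145
DC - H8 - B6 - K7 - S5 - R5: 16+34+18+21+23 = 112
DC - H8 - B6 - K7 - R5 - S5: 16+34+18+36+23 = 127
DC - H8 - B6 - R5 - S5 - K7: 16+34+24+23+21 = 118
DC - H8 - B6 - R5 - K7 - S5: 16+34+24+36+21 = 131
DC - H8 - S5 - B6 - K7 - R5: 16+12+36+18+36 = 118
DC - H8 - S5 - B6 - R5 - K7: 16+12+36+24+36 = 124
DC - H8 - S5 - K7 - B6 - R5: 16+12+21+18+24 = 91
DC - H8 - S5 - K7 - R5 - B6: 16+12+21+36+24 = 109
DC - H8 - S5 - R5 - B6 - K7: 16+12+23+24+18 = 93
DC - H8 - S5 - R5 - K7 - B6: 16+12+23+36+18 = 105
DC - H8 - K7 - B6 - S5 - R5: 16+33+18+36+23 = 126
DC - H8 - K7 - B6 - R5 - S5: 16+33+18+24+23 = 114
… (106 more)
DC - R5 - H8 - S5 - K7 - B6: 4+20+12+21+18 = 75  ← best
The minimum is 75.
One shortest path: DC → R5 → H8 → S5 → K7 → B6.

75 m — the minimum one-way total.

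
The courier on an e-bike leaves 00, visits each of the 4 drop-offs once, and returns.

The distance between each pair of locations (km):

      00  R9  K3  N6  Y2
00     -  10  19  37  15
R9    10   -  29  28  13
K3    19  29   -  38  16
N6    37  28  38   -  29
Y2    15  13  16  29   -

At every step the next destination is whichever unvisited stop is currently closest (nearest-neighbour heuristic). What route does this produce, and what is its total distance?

00 → [R9:10 / Y2:15 / K3:19 / N6:37] → R9 (10)
R9 → [Y2:13 / N6:28 / K3:29] → Y2 (13)
Y2 → [K3:16 / N6:29] → K3 (16)
K3 → [N6:38] → N6 (38)
Return N6→00: 37.
Total = 10 + 13 + 16 + 38 + 37 = 114.

Nearest-neighbour total = 114 km; route 00 → R9 → Y2 → K3 → N6 → 00.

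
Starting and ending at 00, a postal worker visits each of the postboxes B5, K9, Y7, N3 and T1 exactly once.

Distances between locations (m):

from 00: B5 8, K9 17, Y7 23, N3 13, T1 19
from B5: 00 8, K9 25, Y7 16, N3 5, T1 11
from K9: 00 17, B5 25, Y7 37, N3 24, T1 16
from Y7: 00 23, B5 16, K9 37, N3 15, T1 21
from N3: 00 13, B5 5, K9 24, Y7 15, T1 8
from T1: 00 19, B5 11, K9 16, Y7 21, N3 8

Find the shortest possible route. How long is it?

00 → B5 → K9 → Y7 → N3 → T1 → 00: 8+25+37+15+8+19 = 112
00 → B5 → K9 → Y7 → T1 → N3 → 00: 8+25+37+21+8+13 = 112
00 → B5 → K9 → N3 → Y7 → T1 → 00: 8+25+24+15+21+19 = 112
00 → B5 → K9 → N3 → T1 → Y7 → 00: 8+25+24+8+21+23 = 109
00 → B5 → K9 → T1 → Y7 → N3 → 00: 8+25+16+21+15+13 = 98
00 → B5 → K9 → T1 → N3 → Y7 → 00: 8+25+16+8+15+23 = 95
00 → B5 → Y7 → K9 → N3 → T1 → 00: 8+16+37+24+8+19 = 112
00 → B5 → Y7 → K9 → T1 → N3 → 00: 8+16+37+16+8+13 = 98
00 → B5 → Y7 → N3 → K9 → T1 → 00: 8+16+15+24+16+19 = 98
00 → B5 → Y7 → N3 → T1 → K9 → 00: 8+16+15+8+16+17 = 80
00 → B5 → Y7 → T1 → K9 → N3 → 00: 8+16+21+16+24+13 = 98
00 → B5 → Y7 → T1 → N3 → K9 → 00: 8+16+21+8+24+17 = 94
00 → B5 → N3 → K9 → Y7 → T1 → 00: 8+5+24+37+21+19 = 114
00 → B5 → N3 → K9 → T1 → Y7 → 00: 8+5+24+16+21+23 = 97
… (46 more)
The minimum is 80.
One optimal route: 00 → B5 → Y7 → N3 → T1 → K9 → 00 (or its reverse).

80 m — the shortest possible round trip.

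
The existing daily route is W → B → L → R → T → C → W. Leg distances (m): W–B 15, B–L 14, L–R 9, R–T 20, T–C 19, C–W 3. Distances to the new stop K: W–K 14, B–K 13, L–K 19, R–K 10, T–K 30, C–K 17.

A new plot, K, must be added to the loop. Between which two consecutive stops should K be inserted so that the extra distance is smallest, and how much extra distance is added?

Adding 12 m by placing K on the W–B leg.

Insertion cost between consecutive stops i–j is d(i,K) + d(K,j) − d(i,j):
  between W and B: 14 + 13 − 15 = 12
  between B and L: 13 + 19 − 14 = 18
  between L and R: 19 + 10 − 9 = 20
  between R and T: 10 + 30 − 20 = 20
  between T and C: 30 + 17 − 19 = 28
  between C and W: 17 + 14 − 3 = 28
Cheapest insertion is between W and B, adding 12.
New total = 80 + 12 = 92.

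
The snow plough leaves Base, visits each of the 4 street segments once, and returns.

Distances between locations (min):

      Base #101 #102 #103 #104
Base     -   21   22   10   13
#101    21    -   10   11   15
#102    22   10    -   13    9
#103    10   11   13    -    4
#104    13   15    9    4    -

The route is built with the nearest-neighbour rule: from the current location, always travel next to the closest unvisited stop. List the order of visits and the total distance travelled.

From Base: distances to unvisited — #103=10, #104=13, #101=21, #102=22. Nearest is #103 (10).
From #103: distances to unvisited — #104=4, #101=11, #102=13. Nearest is #104 (4).
From #104: distances to unvisited — #102=9, #101=15. Nearest is #102 (9).
From #102: distances to unvisited — #101=10. Nearest is #101 (10).
Return #101→Base: 21.
Total = 10 + 4 + 9 + 10 + 21 = 54.

Nearest-neighbour total = 54 min; route Base → #103 → #104 → #102 → #101 → Base.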